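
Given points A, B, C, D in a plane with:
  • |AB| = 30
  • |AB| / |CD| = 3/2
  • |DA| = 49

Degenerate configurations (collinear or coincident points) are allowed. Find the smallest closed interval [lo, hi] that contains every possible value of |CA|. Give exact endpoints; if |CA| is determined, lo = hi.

|AB| ∈ {30}
|AD| ∈ {49}
|CD| ∈ {20}
|BD| ∈ [19, 79]
|AC| ∈ [29, 69]
|BC| ∈ [0, 99]

|CA| ∈ [29, 69]  (≈ [29.0000, 69.0000])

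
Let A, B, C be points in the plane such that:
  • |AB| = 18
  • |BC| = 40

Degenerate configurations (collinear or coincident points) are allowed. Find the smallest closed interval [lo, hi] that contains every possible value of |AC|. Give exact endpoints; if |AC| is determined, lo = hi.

|AC| ∈ [22, 58]  (≈ [22.0000, 58.0000])

|AB| ∈ {18}
|BC| ∈ {40}
|AC| ∈ [22, 58]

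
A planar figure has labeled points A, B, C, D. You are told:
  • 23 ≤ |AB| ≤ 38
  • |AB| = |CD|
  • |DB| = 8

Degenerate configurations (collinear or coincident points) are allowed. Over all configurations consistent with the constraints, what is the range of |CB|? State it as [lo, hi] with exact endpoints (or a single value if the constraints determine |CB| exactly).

|CB| ∈ [15, 46]  (≈ [15.0000, 46.0000])

|AB| ∈ [23, 38]
|BD| ∈ {8}
|CD| ∈ [23, 38]
|AD| ∈ [15, 46]
|BC| ∈ [15, 46]
|AC| ∈ [0, 84]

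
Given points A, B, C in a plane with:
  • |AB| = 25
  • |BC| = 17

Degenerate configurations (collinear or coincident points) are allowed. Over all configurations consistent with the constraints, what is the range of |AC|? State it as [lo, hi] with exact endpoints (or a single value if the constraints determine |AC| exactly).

|AB| ∈ {25}
|BC| ∈ {17}
|AC| ∈ [8, 42]

|AC| ∈ [8, 42]  (≈ [8.0000, 42.0000])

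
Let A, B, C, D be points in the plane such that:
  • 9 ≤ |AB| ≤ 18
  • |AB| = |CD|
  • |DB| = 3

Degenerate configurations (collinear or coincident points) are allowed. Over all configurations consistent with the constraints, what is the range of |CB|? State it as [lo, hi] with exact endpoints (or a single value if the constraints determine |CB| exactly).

|CB| ∈ [6, 21]  (≈ [6.0000, 21.0000])

|AB| ∈ [9, 18]
|BD| ∈ {3}
|CD| ∈ [9, 18]
|AD| ∈ [6, 21]
|BC| ∈ [6, 21]
|AC| ∈ [0, 39]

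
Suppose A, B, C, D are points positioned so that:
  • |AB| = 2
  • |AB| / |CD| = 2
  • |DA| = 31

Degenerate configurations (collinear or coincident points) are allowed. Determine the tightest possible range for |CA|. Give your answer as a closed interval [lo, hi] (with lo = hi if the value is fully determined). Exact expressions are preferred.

|AB| ∈ {2}
|AD| ∈ {31}
|CD| ∈ {1}
|BD| ∈ [29, 33]
|AC| ∈ [30, 32]
|BC| ∈ [28, 34]

|CA| ∈ [30, 32]  (≈ [30.0000, 32.0000])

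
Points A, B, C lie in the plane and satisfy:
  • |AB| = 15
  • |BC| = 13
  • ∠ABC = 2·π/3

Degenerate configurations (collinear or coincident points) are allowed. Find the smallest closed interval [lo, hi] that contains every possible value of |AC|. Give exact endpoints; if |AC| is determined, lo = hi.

|AB| ∈ {15}
|BC| ∈ {13}
|AC| ∈ {√(589)}

|AC| = √(589)  (≈ 24.2693)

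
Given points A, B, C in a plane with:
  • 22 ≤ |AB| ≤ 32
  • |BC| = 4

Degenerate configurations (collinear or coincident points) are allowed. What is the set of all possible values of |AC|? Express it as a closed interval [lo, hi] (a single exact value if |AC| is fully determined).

|AB| ∈ [22, 32]
|BC| ∈ {4}
|AC| ∈ [18, 36]

|AC| ∈ [18, 36]  (≈ [18.0000, 36.0000])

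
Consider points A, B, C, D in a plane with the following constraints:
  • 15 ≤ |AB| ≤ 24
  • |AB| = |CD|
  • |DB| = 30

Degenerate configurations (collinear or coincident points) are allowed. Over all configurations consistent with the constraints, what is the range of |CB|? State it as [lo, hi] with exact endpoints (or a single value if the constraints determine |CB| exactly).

|CB| ∈ [6, 54]  (≈ [6.0000, 54.0000])

|AB| ∈ [15, 24]
|BD| ∈ {30}
|CD| ∈ [15, 24]
|AD| ∈ [6, 54]
|BC| ∈ [6, 54]
|AC| ∈ [0, 78]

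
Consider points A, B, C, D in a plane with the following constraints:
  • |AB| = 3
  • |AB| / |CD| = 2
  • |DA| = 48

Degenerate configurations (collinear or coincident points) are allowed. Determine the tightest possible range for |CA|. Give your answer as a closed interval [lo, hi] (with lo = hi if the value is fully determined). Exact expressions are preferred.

|AB| ∈ {3}
|AD| ∈ {48}
|CD| ∈ {3/2}
|BD| ∈ [45, 51]
|AC| ∈ [93/2, 99/2]
|BC| ∈ [87/2, 105/2]

|CA| ∈ [93/2, 99/2]  (≈ [46.5000, 49.5000])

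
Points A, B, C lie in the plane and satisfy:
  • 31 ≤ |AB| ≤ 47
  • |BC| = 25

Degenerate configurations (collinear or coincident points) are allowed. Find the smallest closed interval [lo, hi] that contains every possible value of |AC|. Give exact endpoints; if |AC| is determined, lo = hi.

|AB| ∈ [31, 47]
|BC| ∈ {25}
|AC| ∈ [6, 72]

|AC| ∈ [6, 72]  (≈ [6.0000, 72.0000])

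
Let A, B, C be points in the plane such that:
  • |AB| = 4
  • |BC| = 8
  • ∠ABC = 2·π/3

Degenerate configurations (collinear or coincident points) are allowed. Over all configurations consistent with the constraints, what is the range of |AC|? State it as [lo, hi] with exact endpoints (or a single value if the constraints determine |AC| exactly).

|AB| ∈ {4}
|BC| ∈ {8}
|AC| ∈ {4·√(7)}

|AC| = 4·√(7)  (≈ 10.5830)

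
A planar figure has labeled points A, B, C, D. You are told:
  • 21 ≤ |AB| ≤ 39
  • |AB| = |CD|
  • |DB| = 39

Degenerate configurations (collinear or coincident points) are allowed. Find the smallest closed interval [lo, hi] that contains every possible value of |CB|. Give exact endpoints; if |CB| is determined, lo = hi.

|CB| ∈ [0, 78]  (≈ [0.0000, 78.0000])

|AB| ∈ [21, 39]
|BD| ∈ {39}
|CD| ∈ [21, 39]
|AD| ∈ [0, 78]
|BC| ∈ [0, 78]
|AC| ∈ [0, 117]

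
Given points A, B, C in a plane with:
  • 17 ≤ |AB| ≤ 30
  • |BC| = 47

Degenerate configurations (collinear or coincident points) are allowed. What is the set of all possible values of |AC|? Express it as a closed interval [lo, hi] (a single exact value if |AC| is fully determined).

|AB| ∈ [17, 30]
|BC| ∈ {47}
|AC| ∈ [17, 77]

|AC| ∈ [17, 77]  (≈ [17.0000, 77.0000])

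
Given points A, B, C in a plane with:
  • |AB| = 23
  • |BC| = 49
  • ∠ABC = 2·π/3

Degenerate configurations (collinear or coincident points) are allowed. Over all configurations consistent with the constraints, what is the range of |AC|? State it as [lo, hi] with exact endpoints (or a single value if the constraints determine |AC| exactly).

|AC| = √(4057)  (≈ 63.6946)

|AB| ∈ {23}
|BC| ∈ {49}
|AC| ∈ {√(4057)}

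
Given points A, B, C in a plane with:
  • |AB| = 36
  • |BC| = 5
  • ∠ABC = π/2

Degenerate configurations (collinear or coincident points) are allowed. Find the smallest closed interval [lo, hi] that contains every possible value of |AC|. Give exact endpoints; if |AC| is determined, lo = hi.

|AC| = √(1321)  (≈ 36.3456)

|AB| ∈ {36}
|BC| ∈ {5}
|AC| ∈ {√(1321)}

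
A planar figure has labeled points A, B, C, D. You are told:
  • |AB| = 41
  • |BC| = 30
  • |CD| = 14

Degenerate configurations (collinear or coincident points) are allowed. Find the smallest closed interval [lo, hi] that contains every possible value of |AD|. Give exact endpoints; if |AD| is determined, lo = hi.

|AB| ∈ {41}
|BC| ∈ {30}
|CD| ∈ {14}
|AC| ∈ [11, 71]
|BD| ∈ [16, 44]
|AD| ∈ [0, 85]

|AD| ∈ [0, 85]  (≈ [0.0000, 85.0000])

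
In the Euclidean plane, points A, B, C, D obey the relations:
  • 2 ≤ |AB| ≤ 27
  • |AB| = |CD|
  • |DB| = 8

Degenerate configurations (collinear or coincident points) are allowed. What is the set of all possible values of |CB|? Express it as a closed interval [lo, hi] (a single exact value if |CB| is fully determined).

|AB| ∈ [2, 27]
|BD| ∈ {8}
|CD| ∈ [2, 27]
|AD| ∈ [0, 35]
|BC| ∈ [0, 35]
|AC| ∈ [0, 62]

|CB| ∈ [0, 35]  (≈ [0.0000, 35.0000])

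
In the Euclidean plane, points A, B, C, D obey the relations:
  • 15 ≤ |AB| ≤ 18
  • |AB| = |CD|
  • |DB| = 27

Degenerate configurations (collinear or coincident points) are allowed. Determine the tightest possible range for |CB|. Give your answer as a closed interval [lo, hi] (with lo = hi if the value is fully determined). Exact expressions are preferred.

|AB| ∈ [15, 18]
|BD| ∈ {27}
|CD| ∈ [15, 18]
|AD| ∈ [9, 45]
|BC| ∈ [9, 45]
|AC| ∈ [0, 63]

|CB| ∈ [9, 45]  (≈ [9.0000, 45.0000])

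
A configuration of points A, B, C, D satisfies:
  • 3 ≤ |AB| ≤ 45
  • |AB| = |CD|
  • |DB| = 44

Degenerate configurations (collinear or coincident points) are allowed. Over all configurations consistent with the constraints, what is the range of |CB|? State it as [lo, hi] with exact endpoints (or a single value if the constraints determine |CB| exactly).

|CB| ∈ [0, 89]  (≈ [0.0000, 89.0000])

|AB| ∈ [3, 45]
|BD| ∈ {44}
|CD| ∈ [3, 45]
|AD| ∈ [0, 89]
|BC| ∈ [0, 89]
|AC| ∈ [0, 134]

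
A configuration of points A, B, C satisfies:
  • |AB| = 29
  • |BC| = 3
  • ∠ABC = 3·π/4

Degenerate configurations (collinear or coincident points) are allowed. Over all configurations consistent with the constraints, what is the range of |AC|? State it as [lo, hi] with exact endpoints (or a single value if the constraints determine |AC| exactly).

|AC| = √(87·√(2) + 850)  (≈ 31.1935)

|AB| ∈ {29}
|BC| ∈ {3}
|AC| ∈ {√(87·√(2) + 850)}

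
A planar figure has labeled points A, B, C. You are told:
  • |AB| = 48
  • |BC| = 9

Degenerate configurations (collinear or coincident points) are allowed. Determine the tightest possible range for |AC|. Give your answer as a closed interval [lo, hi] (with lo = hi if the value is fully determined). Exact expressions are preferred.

|AB| ∈ {48}
|BC| ∈ {9}
|AC| ∈ [39, 57]

|AC| ∈ [39, 57]  (≈ [39.0000, 57.0000])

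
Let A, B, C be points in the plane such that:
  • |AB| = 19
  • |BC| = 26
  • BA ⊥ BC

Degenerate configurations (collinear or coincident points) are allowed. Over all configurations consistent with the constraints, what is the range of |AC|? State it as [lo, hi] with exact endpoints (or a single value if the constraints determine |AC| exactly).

|AC| = √(1037)  (≈ 32.2025)

|AB| ∈ {19}
|BC| ∈ {26}
|AC| ∈ {√(1037)}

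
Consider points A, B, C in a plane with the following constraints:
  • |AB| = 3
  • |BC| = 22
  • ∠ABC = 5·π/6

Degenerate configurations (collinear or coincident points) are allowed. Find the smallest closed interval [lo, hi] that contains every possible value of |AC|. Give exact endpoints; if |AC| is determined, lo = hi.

|AC| = √(66·√(3) + 493)  (≈ 24.6438)

|AB| ∈ {3}
|BC| ∈ {22}
|AC| ∈ {√(66·√(3) + 493)}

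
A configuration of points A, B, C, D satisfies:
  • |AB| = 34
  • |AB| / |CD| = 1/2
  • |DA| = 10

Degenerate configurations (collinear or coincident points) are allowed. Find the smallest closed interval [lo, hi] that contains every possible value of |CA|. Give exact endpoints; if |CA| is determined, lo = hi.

|CA| ∈ [58, 78]  (≈ [58.0000, 78.0000])

|AB| ∈ {34}
|AD| ∈ {10}
|CD| ∈ {68}
|BD| ∈ [24, 44]
|AC| ∈ [58, 78]
|BC| ∈ [24, 112]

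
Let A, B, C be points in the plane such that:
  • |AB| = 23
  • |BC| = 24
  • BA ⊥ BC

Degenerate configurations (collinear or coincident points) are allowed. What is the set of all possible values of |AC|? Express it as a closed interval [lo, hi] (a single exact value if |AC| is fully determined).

|AB| ∈ {23}
|BC| ∈ {24}
|AC| ∈ {√(1105)}

|AC| = √(1105)  (≈ 33.2415)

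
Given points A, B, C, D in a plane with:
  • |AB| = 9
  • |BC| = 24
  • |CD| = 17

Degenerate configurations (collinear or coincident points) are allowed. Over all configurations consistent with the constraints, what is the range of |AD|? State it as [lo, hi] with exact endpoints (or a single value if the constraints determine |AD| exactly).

|AB| ∈ {9}
|BC| ∈ {24}
|CD| ∈ {17}
|AC| ∈ [15, 33]
|BD| ∈ [7, 41]
|AD| ∈ [0, 50]

|AD| ∈ [0, 50]  (≈ [0.0000, 50.0000])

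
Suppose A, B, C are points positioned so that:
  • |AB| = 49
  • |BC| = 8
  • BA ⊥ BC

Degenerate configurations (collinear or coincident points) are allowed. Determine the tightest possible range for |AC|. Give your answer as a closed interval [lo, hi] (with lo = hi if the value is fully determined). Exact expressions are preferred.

|AC| = √(2465)  (≈ 49.6488)

|AB| ∈ {49}
|BC| ∈ {8}
|AC| ∈ {√(2465)}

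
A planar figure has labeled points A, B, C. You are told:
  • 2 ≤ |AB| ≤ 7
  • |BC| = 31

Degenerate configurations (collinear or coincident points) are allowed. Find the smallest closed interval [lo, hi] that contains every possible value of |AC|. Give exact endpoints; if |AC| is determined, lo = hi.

|AB| ∈ [2, 7]
|BC| ∈ {31}
|AC| ∈ [24, 38]

|AC| ∈ [24, 38]  (≈ [24.0000, 38.0000])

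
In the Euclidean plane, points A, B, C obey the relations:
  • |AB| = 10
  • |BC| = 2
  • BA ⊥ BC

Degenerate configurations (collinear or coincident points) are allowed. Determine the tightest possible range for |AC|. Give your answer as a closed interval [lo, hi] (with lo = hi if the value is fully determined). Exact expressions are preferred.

|AB| ∈ {10}
|BC| ∈ {2}
|AC| ∈ {2·√(26)}

|AC| = 2·√(26)  (≈ 10.1980)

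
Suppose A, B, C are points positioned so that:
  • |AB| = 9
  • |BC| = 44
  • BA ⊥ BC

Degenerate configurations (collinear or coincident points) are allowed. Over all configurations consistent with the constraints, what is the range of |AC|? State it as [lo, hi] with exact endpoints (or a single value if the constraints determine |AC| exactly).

|AB| ∈ {9}
|BC| ∈ {44}
|AC| ∈ {√(2017)}

|AC| = √(2017)  (≈ 44.9110)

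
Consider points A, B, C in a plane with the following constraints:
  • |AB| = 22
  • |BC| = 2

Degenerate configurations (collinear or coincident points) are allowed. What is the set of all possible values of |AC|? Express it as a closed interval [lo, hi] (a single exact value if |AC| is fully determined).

|AB| ∈ {22}
|BC| ∈ {2}
|AC| ∈ [20, 24]

|AC| ∈ [20, 24]  (≈ [20.0000, 24.0000])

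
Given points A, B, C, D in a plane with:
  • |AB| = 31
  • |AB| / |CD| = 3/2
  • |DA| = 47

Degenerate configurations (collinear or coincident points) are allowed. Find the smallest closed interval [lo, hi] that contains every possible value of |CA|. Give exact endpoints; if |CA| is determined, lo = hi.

|CA| ∈ [79/3, 203/3]  (≈ [26.3333, 67.6667])

|AB| ∈ {31}
|AD| ∈ {47}
|CD| ∈ {62/3}
|BD| ∈ [16, 78]
|AC| ∈ [79/3, 203/3]
|BC| ∈ [0, 296/3]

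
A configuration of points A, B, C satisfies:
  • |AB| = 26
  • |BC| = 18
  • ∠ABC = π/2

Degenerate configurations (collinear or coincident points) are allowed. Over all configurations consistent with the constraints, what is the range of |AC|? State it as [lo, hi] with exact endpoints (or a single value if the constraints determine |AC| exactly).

|AC| = 10·√(10)  (≈ 31.6228)

|AB| ∈ {26}
|BC| ∈ {18}
|AC| ∈ {10·√(10)}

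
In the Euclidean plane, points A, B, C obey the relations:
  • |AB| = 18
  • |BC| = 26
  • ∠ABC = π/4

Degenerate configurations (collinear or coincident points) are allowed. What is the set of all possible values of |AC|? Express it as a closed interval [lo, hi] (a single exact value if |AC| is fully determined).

|AB| ∈ {18}
|BC| ∈ {26}
|AC| ∈ {2·√(250 - 117·√(2))}

|AC| = 2·√(250 - 117·√(2))  (≈ 18.3888)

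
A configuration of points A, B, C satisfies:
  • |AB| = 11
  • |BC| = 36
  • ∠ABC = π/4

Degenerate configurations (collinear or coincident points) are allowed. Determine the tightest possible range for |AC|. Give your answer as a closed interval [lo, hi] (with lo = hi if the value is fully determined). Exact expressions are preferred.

|AB| ∈ {11}
|BC| ∈ {36}
|AC| ∈ {√(1417 - 396·√(2))}

|AC| = √(1417 - 396·√(2))  (≈ 29.2741)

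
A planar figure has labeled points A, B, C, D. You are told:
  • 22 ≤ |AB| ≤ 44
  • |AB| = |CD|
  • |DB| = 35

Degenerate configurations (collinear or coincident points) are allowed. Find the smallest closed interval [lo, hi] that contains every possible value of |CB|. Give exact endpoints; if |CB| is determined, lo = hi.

|AB| ∈ [22, 44]
|BD| ∈ {35}
|CD| ∈ [22, 44]
|AD| ∈ [0, 79]
|BC| ∈ [0, 79]
|AC| ∈ [0, 123]

|CB| ∈ [0, 79]  (≈ [0.0000, 79.0000])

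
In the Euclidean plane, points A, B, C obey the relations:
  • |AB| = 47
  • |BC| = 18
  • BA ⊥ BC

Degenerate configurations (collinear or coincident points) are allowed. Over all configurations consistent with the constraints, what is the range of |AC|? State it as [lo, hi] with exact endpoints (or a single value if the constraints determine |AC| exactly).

|AC| = √(2533)  (≈ 50.3289)

|AB| ∈ {47}
|BC| ∈ {18}
|AC| ∈ {√(2533)}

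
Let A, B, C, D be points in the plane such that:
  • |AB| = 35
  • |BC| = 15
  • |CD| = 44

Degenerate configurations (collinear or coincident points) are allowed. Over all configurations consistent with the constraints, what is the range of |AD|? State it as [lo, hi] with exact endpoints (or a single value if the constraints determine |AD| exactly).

|AD| ∈ [0, 94]  (≈ [0.0000, 94.0000])

|AB| ∈ {35}
|BC| ∈ {15}
|CD| ∈ {44}
|AC| ∈ [20, 50]
|BD| ∈ [29, 59]
|AD| ∈ [0, 94]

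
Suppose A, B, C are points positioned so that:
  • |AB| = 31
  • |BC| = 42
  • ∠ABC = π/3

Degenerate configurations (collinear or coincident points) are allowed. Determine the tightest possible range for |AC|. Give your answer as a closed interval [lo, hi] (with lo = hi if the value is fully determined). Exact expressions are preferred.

|AB| ∈ {31}
|BC| ∈ {42}
|AC| ∈ {√(1423)}

|AC| = √(1423)  (≈ 37.7227)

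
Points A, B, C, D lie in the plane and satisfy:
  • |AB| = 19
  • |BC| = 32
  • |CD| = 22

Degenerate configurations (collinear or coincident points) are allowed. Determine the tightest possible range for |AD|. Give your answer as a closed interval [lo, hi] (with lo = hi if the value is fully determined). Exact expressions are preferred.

|AD| ∈ [0, 73]  (≈ [0.0000, 73.0000])

|AB| ∈ {19}
|BC| ∈ {32}
|CD| ∈ {22}
|AC| ∈ [13, 51]
|BD| ∈ [10, 54]
|AD| ∈ [0, 73]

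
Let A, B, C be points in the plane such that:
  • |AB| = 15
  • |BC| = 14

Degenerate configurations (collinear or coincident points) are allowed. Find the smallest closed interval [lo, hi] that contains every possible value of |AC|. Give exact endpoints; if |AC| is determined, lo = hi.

|AC| ∈ [1, 29]  (≈ [1.0000, 29.0000])

|AB| ∈ {15}
|BC| ∈ {14}
|AC| ∈ [1, 29]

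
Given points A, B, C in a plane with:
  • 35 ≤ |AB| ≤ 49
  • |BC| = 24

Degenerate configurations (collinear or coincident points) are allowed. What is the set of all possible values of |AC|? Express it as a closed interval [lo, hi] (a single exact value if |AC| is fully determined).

|AB| ∈ [35, 49]
|BC| ∈ {24}
|AC| ∈ [11, 73]

|AC| ∈ [11, 73]  (≈ [11.0000, 73.0000])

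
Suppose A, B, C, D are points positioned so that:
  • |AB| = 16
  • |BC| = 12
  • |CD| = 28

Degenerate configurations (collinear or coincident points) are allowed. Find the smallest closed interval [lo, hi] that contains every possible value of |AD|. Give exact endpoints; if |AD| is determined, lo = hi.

|AD| ∈ [0, 56]  (≈ [0.0000, 56.0000])

|AB| ∈ {16}
|BC| ∈ {12}
|CD| ∈ {28}
|AC| ∈ [4, 28]
|BD| ∈ [16, 40]
|AD| ∈ [0, 56]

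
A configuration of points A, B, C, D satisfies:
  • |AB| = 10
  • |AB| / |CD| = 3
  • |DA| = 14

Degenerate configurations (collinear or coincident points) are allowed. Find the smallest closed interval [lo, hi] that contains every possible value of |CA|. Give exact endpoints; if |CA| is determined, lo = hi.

|AB| ∈ {10}
|AD| ∈ {14}
|CD| ∈ {10/3}
|BD| ∈ [4, 24]
|AC| ∈ [32/3, 52/3]
|BC| ∈ [2/3, 82/3]

|CA| ∈ [32/3, 52/3]  (≈ [10.6667, 17.3333])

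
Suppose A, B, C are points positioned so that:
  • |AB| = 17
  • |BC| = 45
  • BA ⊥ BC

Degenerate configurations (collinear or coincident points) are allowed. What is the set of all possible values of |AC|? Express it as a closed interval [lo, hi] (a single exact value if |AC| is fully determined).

|AB| ∈ {17}
|BC| ∈ {45}
|AC| ∈ {√(2314)}

|AC| = √(2314)  (≈ 48.1041)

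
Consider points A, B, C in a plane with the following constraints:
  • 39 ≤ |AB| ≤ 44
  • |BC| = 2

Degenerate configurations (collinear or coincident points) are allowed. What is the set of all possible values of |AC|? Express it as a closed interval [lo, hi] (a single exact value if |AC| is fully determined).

|AB| ∈ [39, 44]
|BC| ∈ {2}
|AC| ∈ [37, 46]

|AC| ∈ [37, 46]  (≈ [37.0000, 46.0000])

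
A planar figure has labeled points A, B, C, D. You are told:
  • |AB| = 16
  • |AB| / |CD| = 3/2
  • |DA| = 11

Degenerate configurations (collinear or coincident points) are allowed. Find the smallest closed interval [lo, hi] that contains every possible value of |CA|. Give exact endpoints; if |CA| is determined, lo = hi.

|AB| ∈ {16}
|AD| ∈ {11}
|CD| ∈ {32/3}
|BD| ∈ [5, 27]
|AC| ∈ [1/3, 65/3]
|BC| ∈ [0, 113/3]

|CA| ∈ [1/3, 65/3]  (≈ [0.3333, 21.6667])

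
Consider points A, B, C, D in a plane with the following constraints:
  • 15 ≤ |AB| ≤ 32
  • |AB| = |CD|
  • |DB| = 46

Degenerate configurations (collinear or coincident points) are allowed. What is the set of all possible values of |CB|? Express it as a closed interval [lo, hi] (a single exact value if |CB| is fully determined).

|CB| ∈ [14, 78]  (≈ [14.0000, 78.0000])

|AB| ∈ [15, 32]
|BD| ∈ {46}
|CD| ∈ [15, 32]
|AD| ∈ [14, 78]
|BC| ∈ [14, 78]
|AC| ∈ [0, 110]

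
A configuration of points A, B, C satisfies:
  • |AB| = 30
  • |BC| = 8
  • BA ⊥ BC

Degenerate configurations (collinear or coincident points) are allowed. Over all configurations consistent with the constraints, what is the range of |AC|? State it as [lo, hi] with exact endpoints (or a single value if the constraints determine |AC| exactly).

|AB| ∈ {30}
|BC| ∈ {8}
|AC| ∈ {2·√(241)}

|AC| = 2·√(241)  (≈ 31.0483)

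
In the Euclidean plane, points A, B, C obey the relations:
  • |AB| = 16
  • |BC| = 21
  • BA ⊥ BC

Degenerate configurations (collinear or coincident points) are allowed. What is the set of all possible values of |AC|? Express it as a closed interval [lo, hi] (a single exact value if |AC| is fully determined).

|AC| = √(697)  (≈ 26.4008)

|AB| ∈ {16}
|BC| ∈ {21}
|AC| ∈ {√(697)}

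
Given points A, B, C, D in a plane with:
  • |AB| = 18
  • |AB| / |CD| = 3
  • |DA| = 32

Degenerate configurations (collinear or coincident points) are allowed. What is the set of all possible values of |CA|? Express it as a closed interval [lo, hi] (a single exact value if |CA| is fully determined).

|CA| ∈ [26, 38]  (≈ [26.0000, 38.0000])

|AB| ∈ {18}
|AD| ∈ {32}
|CD| ∈ {6}
|BD| ∈ [14, 50]
|AC| ∈ [26, 38]
|BC| ∈ [8, 56]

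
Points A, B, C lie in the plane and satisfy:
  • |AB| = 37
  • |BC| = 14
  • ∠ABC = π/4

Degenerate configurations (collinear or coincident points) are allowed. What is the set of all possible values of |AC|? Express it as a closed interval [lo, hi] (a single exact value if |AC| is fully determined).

|AB| ∈ {37}
|BC| ∈ {14}
|AC| ∈ {√(1565 - 518·√(2))}

|AC| = √(1565 - 518·√(2))  (≈ 28.8520)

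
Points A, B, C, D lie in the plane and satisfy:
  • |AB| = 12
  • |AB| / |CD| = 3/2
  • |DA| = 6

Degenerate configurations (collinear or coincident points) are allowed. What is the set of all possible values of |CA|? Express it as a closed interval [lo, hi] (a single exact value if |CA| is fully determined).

|CA| ∈ [2, 14]  (≈ [2.0000, 14.0000])

|AB| ∈ {12}
|AD| ∈ {6}
|CD| ∈ {8}
|BD| ∈ [6, 18]
|AC| ∈ [2, 14]
|BC| ∈ [0, 26]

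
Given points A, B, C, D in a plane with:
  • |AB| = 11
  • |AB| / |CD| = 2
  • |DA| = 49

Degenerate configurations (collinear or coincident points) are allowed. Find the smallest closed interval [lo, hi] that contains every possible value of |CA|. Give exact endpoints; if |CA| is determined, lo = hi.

|CA| ∈ [87/2, 109/2]  (≈ [43.5000, 54.5000])

|AB| ∈ {11}
|AD| ∈ {49}
|CD| ∈ {11/2}
|BD| ∈ [38, 60]
|AC| ∈ [87/2, 109/2]
|BC| ∈ [65/2, 131/2]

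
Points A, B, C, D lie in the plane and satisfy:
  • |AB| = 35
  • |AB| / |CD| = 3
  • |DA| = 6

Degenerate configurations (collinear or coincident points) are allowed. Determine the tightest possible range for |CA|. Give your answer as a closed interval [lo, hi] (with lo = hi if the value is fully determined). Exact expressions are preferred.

|AB| ∈ {35}
|AD| ∈ {6}
|CD| ∈ {35/3}
|BD| ∈ [29, 41]
|AC| ∈ [17/3, 53/3]
|BC| ∈ [52/3, 158/3]

|CA| ∈ [17/3, 53/3]  (≈ [5.6667, 17.6667])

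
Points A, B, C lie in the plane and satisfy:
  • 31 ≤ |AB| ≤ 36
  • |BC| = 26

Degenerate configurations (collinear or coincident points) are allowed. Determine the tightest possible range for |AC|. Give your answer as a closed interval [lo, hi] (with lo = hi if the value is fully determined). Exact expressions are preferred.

|AC| ∈ [5, 62]  (≈ [5.0000, 62.0000])

|AB| ∈ [31, 36]
|BC| ∈ {26}
|AC| ∈ [5, 62]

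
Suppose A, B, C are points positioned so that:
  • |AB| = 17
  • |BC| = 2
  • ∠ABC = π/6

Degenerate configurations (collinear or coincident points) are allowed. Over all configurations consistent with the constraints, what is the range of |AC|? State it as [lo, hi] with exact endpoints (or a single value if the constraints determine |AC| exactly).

|AC| = √(293 - 34·√(3))  (≈ 15.3007)

|AB| ∈ {17}
|BC| ∈ {2}
|AC| ∈ {√(293 - 34·√(3))}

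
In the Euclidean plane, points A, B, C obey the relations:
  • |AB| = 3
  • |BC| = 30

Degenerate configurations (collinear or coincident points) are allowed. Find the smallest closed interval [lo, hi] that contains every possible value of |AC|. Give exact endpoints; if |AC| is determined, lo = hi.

|AC| ∈ [27, 33]  (≈ [27.0000, 33.0000])

|AB| ∈ {3}
|BC| ∈ {30}
|AC| ∈ [27, 33]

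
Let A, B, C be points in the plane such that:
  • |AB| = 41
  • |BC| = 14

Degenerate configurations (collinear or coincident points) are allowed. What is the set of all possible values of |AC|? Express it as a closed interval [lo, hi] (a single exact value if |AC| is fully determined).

|AC| ∈ [27, 55]  (≈ [27.0000, 55.0000])

|AB| ∈ {41}
|BC| ∈ {14}
|AC| ∈ [27, 55]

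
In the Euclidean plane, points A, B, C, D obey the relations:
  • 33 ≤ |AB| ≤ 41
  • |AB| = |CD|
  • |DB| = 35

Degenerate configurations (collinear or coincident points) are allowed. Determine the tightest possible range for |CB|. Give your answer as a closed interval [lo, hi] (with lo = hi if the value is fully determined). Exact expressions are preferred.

|CB| ∈ [0, 76]  (≈ [0.0000, 76.0000])

|AB| ∈ [33, 41]
|BD| ∈ {35}
|CD| ∈ [33, 41]
|AD| ∈ [0, 76]
|BC| ∈ [0, 76]
|AC| ∈ [0, 117]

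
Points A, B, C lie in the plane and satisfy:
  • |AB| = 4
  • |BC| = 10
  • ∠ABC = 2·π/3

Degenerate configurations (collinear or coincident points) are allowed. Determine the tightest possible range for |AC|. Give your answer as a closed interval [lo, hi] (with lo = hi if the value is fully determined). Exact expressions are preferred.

|AC| = 2·√(39)  (≈ 12.4900)

|AB| ∈ {4}
|BC| ∈ {10}
|AC| ∈ {2·√(39)}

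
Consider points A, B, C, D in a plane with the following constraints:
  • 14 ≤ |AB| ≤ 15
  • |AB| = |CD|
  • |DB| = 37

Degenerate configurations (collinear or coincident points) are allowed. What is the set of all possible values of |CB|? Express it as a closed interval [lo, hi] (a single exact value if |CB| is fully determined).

|CB| ∈ [22, 52]  (≈ [22.0000, 52.0000])

|AB| ∈ [14, 15]
|BD| ∈ {37}
|CD| ∈ [14, 15]
|AD| ∈ [22, 52]
|BC| ∈ [22, 52]
|AC| ∈ [7, 67]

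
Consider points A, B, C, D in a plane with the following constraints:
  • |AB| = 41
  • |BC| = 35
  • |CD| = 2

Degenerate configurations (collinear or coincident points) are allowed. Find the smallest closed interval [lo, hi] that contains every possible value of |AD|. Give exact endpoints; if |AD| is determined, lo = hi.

|AD| ∈ [4, 78]  (≈ [4.0000, 78.0000])

|AB| ∈ {41}
|BC| ∈ {35}
|CD| ∈ {2}
|AC| ∈ [6, 76]
|BD| ∈ [33, 37]
|AD| ∈ [4, 78]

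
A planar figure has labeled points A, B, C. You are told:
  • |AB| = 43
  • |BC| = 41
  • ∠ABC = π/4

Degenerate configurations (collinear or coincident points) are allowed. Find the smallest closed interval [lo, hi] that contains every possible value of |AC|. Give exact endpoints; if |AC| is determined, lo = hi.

|AC| = √(3530 - 1763·√(2))  (≈ 32.1985)

|AB| ∈ {43}
|BC| ∈ {41}
|AC| ∈ {√(3530 - 1763·√(2))}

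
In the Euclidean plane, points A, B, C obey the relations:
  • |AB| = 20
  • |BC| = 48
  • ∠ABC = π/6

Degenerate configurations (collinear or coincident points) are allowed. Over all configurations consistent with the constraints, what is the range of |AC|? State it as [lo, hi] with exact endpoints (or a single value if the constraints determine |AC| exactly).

|AC| = 4·√(169 - 60·√(3))  (≈ 32.2681)

|AB| ∈ {20}
|BC| ∈ {48}
|AC| ∈ {4·√(169 - 60·√(3))}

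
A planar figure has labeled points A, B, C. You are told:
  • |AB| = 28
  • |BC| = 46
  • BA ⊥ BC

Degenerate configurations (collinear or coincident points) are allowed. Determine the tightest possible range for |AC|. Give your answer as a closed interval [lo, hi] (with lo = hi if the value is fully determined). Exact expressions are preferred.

|AB| ∈ {28}
|BC| ∈ {46}
|AC| ∈ {10·√(29)}

|AC| = 10·√(29)  (≈ 53.8516)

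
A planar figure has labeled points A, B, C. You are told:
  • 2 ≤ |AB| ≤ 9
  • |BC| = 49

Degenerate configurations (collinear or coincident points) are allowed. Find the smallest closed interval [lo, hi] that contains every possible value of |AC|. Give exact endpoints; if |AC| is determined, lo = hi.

|AB| ∈ [2, 9]
|BC| ∈ {49}
|AC| ∈ [40, 58]

|AC| ∈ [40, 58]  (≈ [40.0000, 58.0000])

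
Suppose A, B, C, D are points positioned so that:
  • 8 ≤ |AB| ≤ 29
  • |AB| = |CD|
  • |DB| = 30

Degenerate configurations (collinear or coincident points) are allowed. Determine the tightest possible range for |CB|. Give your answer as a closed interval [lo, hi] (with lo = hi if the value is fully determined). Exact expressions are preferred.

|CB| ∈ [1, 59]  (≈ [1.0000, 59.0000])

|AB| ∈ [8, 29]
|BD| ∈ {30}
|CD| ∈ [8, 29]
|AD| ∈ [1, 59]
|BC| ∈ [1, 59]
|AC| ∈ [0, 88]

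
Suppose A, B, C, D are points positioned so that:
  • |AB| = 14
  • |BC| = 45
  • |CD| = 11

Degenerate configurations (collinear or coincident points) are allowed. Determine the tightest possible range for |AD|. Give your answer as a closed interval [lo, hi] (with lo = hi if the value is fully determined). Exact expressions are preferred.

|AD| ∈ [20, 70]  (≈ [20.0000, 70.0000])

|AB| ∈ {14}
|BC| ∈ {45}
|CD| ∈ {11}
|AC| ∈ [31, 59]
|BD| ∈ [34, 56]
|AD| ∈ [20, 70]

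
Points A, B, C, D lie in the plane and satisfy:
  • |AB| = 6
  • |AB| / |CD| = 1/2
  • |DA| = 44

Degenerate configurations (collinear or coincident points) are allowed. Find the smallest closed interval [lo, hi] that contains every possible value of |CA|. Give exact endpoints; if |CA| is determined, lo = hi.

|AB| ∈ {6}
|AD| ∈ {44}
|CD| ∈ {12}
|BD| ∈ [38, 50]
|AC| ∈ [32, 56]
|BC| ∈ [26, 62]

|CA| ∈ [32, 56]  (≈ [32.0000, 56.0000])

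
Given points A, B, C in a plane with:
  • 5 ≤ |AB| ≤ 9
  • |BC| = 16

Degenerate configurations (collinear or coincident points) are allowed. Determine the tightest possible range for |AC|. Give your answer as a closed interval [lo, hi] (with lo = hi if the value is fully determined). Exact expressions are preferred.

|AC| ∈ [7, 25]  (≈ [7.0000, 25.0000])

|AB| ∈ [5, 9]
|BC| ∈ {16}
|AC| ∈ [7, 25]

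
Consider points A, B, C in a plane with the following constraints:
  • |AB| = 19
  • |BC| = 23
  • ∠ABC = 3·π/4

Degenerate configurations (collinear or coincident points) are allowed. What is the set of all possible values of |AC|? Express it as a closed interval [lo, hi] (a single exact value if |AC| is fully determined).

|AC| = √(437·√(2) + 890)  (≈ 38.8331)

|AB| ∈ {19}
|BC| ∈ {23}
|AC| ∈ {√(437·√(2) + 890)}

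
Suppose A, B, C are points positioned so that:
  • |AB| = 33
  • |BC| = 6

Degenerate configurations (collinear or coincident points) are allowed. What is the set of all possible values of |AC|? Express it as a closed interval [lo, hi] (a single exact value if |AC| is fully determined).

|AB| ∈ {33}
|BC| ∈ {6}
|AC| ∈ [27, 39]

|AC| ∈ [27, 39]  (≈ [27.0000, 39.0000])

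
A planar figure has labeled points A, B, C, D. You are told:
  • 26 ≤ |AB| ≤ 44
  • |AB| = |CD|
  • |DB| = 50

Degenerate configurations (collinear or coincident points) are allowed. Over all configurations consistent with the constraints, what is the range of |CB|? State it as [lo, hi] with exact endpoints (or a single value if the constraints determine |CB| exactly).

|AB| ∈ [26, 44]
|BD| ∈ {50}
|CD| ∈ [26, 44]
|AD| ∈ [6, 94]
|BC| ∈ [6, 94]
|AC| ∈ [0, 138]

|CB| ∈ [6, 94]  (≈ [6.0000, 94.0000])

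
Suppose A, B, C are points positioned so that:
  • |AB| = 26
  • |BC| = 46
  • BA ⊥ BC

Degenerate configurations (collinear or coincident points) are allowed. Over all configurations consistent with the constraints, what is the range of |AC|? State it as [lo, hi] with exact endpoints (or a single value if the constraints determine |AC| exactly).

|AC| = 2·√(698)  (≈ 52.8394)

|AB| ∈ {26}
|BC| ∈ {46}
|AC| ∈ {2·√(698)}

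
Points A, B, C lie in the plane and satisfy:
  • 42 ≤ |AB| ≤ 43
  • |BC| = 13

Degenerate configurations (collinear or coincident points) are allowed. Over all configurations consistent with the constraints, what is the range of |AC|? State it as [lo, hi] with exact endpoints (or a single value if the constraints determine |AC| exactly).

|AC| ∈ [29, 56]  (≈ [29.0000, 56.0000])

|AB| ∈ [42, 43]
|BC| ∈ {13}
|AC| ∈ [29, 56]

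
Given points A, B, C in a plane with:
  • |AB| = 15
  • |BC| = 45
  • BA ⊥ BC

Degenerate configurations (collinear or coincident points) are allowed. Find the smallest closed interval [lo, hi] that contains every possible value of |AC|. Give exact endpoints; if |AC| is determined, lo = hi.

|AC| = 15·√(10)  (≈ 47.4342)

|AB| ∈ {15}
|BC| ∈ {45}
|AC| ∈ {15·√(10)}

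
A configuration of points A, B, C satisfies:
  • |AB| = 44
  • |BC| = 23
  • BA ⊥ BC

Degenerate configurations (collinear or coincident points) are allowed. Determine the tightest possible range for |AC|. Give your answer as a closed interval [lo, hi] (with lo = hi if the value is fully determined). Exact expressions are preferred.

|AB| ∈ {44}
|BC| ∈ {23}
|AC| ∈ {√(2465)}

|AC| = √(2465)  (≈ 49.6488)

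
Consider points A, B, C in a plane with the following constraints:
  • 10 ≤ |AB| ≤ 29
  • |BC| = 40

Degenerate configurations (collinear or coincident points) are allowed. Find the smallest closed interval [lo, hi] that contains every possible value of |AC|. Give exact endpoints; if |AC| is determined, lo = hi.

|AC| ∈ [11, 69]  (≈ [11.0000, 69.0000])

|AB| ∈ [10, 29]
|BC| ∈ {40}
|AC| ∈ [11, 69]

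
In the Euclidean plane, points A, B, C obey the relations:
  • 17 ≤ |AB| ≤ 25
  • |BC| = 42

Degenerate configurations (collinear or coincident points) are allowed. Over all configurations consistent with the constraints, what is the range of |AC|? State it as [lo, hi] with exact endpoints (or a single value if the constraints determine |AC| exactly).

|AB| ∈ [17, 25]
|BC| ∈ {42}
|AC| ∈ [17, 67]

|AC| ∈ [17, 67]  (≈ [17.0000, 67.0000])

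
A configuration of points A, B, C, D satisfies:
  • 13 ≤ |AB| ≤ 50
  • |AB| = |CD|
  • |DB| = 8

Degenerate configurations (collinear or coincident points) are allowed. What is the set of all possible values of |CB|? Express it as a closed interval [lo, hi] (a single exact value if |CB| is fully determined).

|CB| ∈ [5, 58]  (≈ [5.0000, 58.0000])

|AB| ∈ [13, 50]
|BD| ∈ {8}
|CD| ∈ [13, 50]
|AD| ∈ [5, 58]
|BC| ∈ [5, 58]
|AC| ∈ [0, 108]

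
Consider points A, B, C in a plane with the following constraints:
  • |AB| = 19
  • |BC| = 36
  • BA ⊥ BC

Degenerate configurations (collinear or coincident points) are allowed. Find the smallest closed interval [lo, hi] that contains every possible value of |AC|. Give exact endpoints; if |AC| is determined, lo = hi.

|AB| ∈ {19}
|BC| ∈ {36}
|AC| ∈ {√(1657)}

|AC| = √(1657)  (≈ 40.7063)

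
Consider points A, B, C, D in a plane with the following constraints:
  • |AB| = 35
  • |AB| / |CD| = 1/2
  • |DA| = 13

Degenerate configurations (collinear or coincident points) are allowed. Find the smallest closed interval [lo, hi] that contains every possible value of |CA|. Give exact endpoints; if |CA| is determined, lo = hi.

|CA| ∈ [57, 83]  (≈ [57.0000, 83.0000])

|AB| ∈ {35}
|AD| ∈ {13}
|CD| ∈ {70}
|BD| ∈ [22, 48]
|AC| ∈ [57, 83]
|BC| ∈ [22, 118]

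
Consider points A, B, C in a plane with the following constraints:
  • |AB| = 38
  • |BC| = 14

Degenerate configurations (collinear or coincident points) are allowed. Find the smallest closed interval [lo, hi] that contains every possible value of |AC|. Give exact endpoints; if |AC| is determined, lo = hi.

|AB| ∈ {38}
|BC| ∈ {14}
|AC| ∈ [24, 52]

|AC| ∈ [24, 52]  (≈ [24.0000, 52.0000])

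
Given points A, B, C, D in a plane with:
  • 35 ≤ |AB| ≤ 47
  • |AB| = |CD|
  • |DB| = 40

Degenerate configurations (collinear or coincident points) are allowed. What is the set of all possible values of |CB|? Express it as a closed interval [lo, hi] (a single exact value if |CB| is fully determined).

|AB| ∈ [35, 47]
|BD| ∈ {40}
|CD| ∈ [35, 47]
|AD| ∈ [0, 87]
|BC| ∈ [0, 87]
|AC| ∈ [0, 134]

|CB| ∈ [0, 87]  (≈ [0.0000, 87.0000])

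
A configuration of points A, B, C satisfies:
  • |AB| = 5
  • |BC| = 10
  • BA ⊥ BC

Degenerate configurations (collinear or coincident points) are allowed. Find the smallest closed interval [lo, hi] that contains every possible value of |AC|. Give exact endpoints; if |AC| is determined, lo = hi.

|AC| = 5·√(5)  (≈ 11.1803)

|AB| ∈ {5}
|BC| ∈ {10}
|AC| ∈ {5·√(5)}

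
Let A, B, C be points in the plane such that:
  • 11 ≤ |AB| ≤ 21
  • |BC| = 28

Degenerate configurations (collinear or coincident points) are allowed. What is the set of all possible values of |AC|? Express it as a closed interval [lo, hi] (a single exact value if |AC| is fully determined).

|AC| ∈ [7, 49]  (≈ [7.0000, 49.0000])

|AB| ∈ [11, 21]
|BC| ∈ {28}
|AC| ∈ [7, 49]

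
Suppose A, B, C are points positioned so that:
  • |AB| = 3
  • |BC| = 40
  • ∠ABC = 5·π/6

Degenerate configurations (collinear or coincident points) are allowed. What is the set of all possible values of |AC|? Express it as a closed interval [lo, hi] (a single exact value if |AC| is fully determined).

|AC| = √(120·√(3) + 1609)  (≈ 42.6245)

|AB| ∈ {3}
|BC| ∈ {40}
|AC| ∈ {√(120·√(3) + 1609)}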